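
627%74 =35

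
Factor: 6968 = 2^3 * 13^1 *67^1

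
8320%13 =0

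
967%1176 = 967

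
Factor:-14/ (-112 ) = 1/8 = 2^( - 3)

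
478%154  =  16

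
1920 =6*320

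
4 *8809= 35236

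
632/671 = 632/671 = 0.94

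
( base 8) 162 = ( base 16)72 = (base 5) 424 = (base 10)114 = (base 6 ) 310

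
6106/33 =6106/33 = 185.03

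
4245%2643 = 1602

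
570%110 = 20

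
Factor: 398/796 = 2^( -1)= 1/2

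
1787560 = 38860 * 46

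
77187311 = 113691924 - 36504613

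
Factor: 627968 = 2^8 * 11^1  *  223^1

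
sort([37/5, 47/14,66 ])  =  [47/14 , 37/5,  66] 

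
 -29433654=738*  (  -  39883)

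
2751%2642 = 109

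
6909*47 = 324723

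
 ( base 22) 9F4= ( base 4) 1021102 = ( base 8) 11122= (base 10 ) 4690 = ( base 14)19D0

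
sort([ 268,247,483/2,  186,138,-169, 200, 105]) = [-169, 105, 138, 186,  200,483/2, 247,268 ]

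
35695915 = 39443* 905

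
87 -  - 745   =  832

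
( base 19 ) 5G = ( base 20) 5B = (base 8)157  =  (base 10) 111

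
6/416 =3/208 =0.01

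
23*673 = 15479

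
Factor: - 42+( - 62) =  - 2^3*13^1 = - 104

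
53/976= 53/976 = 0.05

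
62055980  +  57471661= 119527641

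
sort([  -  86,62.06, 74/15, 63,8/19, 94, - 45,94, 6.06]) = [ - 86,  -  45, 8/19, 74/15, 6.06, 62.06, 63, 94, 94 ] 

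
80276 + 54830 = 135106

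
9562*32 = 305984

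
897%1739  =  897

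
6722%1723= 1553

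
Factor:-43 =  - 43^1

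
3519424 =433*8128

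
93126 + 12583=105709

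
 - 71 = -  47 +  - 24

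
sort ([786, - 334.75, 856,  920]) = [ - 334.75, 786, 856,920 ]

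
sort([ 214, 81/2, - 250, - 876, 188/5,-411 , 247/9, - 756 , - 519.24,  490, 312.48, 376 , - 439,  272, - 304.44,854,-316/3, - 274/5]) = [  -  876, - 756,-519.24, - 439, - 411 , - 304.44, - 250, - 316/3, - 274/5,  247/9, 188/5, 81/2, 214,272, 312.48,376,490 , 854 ]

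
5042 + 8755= 13797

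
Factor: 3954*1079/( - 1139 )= - 4266366/1139 = - 2^1 * 3^1* 13^1 * 17^(  -  1)*67^( - 1)*83^1 * 659^1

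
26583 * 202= 5369766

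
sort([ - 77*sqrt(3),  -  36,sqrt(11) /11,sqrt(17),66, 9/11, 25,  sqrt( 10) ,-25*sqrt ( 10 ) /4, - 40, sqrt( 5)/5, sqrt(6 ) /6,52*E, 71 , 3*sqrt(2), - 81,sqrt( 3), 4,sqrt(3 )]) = [-77*sqrt(3 ) ,-81,-40,-36,-25*sqrt(10) /4 , sqrt ( 11)/11,sqrt (6) /6,sqrt(5) /5,9/11,sqrt(3), sqrt( 3),sqrt(10),4,sqrt(17), 3*sqrt(2),25, 66, 71, 52*E ] 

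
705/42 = 235/14 = 16.79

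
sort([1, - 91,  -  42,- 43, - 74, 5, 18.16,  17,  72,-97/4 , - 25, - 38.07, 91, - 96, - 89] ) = [ - 96, - 91,-89, - 74,-43,  -  42,-38.07, - 25, - 97/4,1 , 5 , 17 , 18.16,  72 , 91]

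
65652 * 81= 5317812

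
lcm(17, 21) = 357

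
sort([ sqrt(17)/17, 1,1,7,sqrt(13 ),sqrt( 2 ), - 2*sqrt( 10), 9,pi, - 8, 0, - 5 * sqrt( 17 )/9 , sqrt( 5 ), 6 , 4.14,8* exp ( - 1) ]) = [ - 8, - 2*sqrt( 10),- 5*sqrt(17)/9,0,sqrt(17)/17,1, 1,sqrt(2 ),sqrt( 5),8*exp(-1 ),pi,sqrt( 13 ),4.14, 6,  7, 9 ] 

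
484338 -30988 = 453350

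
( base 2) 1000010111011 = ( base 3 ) 12212122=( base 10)4283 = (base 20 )AE3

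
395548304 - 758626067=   -  363077763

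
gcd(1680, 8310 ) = 30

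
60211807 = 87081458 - 26869651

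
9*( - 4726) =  - 42534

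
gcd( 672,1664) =32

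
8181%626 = 43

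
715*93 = 66495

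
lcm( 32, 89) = 2848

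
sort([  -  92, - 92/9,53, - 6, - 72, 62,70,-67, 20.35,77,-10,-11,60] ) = [ -92, - 72, - 67, - 11  ,-92/9, - 10 , - 6, 20.35, 53,60,62,70, 77]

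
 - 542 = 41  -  583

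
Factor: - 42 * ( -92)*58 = 2^4*3^1*7^1 * 23^1*29^1 = 224112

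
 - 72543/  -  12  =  24181/4 = 6045.25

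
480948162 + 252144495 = 733092657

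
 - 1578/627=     -  526/209 = -2.52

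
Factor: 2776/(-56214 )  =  -2^2*3^( - 4) = - 4/81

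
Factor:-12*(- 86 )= 2^3*3^1*43^1 = 1032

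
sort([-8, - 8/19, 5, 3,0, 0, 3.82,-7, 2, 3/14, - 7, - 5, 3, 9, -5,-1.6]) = [ - 8,-7,- 7 ,-5, - 5, - 1.6 , - 8/19, 0, 0,  3/14, 2,  3,3, 3.82,  5,  9]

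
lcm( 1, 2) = 2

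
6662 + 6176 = 12838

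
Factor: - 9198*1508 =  - 13870584= - 2^3*3^2 * 7^1 * 13^1*29^1 *73^1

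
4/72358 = 2/36179 = 0.00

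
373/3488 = 373/3488 = 0.11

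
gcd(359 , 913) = 1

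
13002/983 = 13 + 223/983= 13.23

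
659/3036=659/3036 = 0.22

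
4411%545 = 51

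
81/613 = 81/613 =0.13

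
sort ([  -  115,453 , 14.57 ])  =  [ - 115, 14.57,453] 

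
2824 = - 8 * ( - 353)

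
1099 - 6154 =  - 5055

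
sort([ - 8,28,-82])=[ - 82, - 8,28 ]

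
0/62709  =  0 = 0.00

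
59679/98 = 59679/98 = 608.97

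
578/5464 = 289/2732 = 0.11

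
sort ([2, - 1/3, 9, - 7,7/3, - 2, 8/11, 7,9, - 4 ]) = [-7,- 4, - 2,-1/3, 8/11, 2 , 7/3,  7, 9, 9]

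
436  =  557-121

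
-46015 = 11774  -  57789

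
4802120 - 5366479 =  - 564359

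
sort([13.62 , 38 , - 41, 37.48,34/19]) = [ - 41,  34/19,13.62,  37.48 , 38]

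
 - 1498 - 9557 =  - 11055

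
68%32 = 4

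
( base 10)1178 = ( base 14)602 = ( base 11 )981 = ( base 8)2232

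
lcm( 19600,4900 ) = 19600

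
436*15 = 6540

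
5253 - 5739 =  - 486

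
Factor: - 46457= - 46457^1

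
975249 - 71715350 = -70740101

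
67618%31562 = 4494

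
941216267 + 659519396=1600735663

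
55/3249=55/3249 = 0.02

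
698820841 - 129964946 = 568855895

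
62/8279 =62/8279=0.01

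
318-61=257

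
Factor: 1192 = 2^3*149^1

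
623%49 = 35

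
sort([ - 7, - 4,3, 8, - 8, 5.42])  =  [ - 8, - 7, - 4,3, 5.42 , 8] 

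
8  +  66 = 74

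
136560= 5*27312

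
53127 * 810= 43032870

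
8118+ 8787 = 16905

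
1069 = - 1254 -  - 2323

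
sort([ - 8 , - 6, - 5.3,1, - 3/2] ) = [ - 8, - 6,  -  5.3, - 3/2, 1 ] 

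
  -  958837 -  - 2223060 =1264223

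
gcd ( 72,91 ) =1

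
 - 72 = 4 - 76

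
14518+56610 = 71128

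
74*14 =1036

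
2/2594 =1/1297 =0.00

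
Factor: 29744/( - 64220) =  - 44/95 = - 2^2*5^ (-1)*11^1 * 19^( - 1 )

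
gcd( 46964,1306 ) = 2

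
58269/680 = 58269/680 = 85.69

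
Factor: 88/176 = 1/2=2^( - 1)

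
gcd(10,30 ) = 10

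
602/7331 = 602/7331 = 0.08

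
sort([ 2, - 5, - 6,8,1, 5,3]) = [ - 6, - 5 , 1,  2,3,5,8]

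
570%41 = 37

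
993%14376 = 993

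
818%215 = 173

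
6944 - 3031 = 3913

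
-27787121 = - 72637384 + 44850263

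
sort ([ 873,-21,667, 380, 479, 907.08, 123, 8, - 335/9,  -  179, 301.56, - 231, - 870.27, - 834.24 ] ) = [ - 870.27, - 834.24, - 231,  -  179,-335/9,-21, 8,123, 301.56,380,479 , 667, 873, 907.08 ] 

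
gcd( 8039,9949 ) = 1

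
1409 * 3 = 4227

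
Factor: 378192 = 2^4*3^1*7879^1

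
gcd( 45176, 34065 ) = 1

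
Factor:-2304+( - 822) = -2^1*3^1*521^1  =  - 3126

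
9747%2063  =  1495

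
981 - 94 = 887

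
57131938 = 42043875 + 15088063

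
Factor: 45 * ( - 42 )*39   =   - 2^1*3^4* 5^1*7^1 * 13^1 = - 73710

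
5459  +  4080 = 9539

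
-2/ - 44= 1/22 = 0.05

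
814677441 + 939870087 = 1754547528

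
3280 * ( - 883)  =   - 2896240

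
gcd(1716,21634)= 2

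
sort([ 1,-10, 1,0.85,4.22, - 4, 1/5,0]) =[ - 10, - 4,  0, 1/5,  0.85,1,1, 4.22] 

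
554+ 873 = 1427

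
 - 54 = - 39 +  - 15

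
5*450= 2250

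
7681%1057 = 282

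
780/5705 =156/1141 = 0.14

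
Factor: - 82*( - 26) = 2^2*13^1*41^1=   2132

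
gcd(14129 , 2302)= 1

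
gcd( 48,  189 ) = 3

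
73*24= 1752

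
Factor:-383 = -383^1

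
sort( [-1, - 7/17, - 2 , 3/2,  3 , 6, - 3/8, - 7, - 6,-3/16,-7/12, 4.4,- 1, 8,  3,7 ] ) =[ - 7,-6, - 2,- 1, - 1, - 7/12, - 7/17, - 3/8, - 3/16,  3/2, 3,3, 4.4,6,  7, 8]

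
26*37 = 962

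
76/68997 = 76/68997 = 0.00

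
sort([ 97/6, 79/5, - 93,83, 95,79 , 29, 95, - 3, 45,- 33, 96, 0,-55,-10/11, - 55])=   [ - 93, - 55, - 55, - 33,- 3,-10/11,0, 79/5,97/6,29,45, 79, 83, 95,95, 96]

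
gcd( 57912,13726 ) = 2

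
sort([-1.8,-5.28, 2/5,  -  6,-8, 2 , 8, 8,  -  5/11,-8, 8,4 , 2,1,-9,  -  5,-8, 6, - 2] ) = [ -9, - 8,-8,-8, - 6, - 5.28,-5 , - 2,-1.8,  -  5/11,2/5,1 , 2, 2,4, 6,8 , 8, 8] 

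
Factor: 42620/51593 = 2^2*5^1*2131^1*51593^( - 1)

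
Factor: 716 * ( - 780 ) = - 2^4*3^1*5^1*13^1*179^1 = - 558480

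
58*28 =1624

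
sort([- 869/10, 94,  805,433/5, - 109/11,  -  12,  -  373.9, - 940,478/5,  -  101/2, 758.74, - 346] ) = [-940, - 373.9, - 346, - 869/10,- 101/2, - 12, - 109/11,433/5,94, 478/5,758.74 , 805 ]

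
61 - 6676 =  - 6615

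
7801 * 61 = 475861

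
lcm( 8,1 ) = 8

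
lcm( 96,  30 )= 480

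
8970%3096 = 2778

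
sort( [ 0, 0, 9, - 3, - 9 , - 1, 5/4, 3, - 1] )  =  [ - 9, - 3,-1, - 1 , 0,0,5/4, 3, 9]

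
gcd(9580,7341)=1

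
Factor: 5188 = 2^2  *1297^1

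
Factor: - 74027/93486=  - 2^( - 1)*3^(-1)*15581^( - 1 ) * 74027^1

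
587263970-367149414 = 220114556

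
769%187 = 21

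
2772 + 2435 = 5207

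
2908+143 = 3051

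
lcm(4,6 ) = 12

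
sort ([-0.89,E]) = [ - 0.89, E ]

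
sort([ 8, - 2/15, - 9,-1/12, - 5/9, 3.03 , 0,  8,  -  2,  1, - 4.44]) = [ - 9, - 4.44, - 2, - 5/9 , - 2/15, -1/12,0,  1,3.03, 8, 8 ]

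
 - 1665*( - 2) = 3330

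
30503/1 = 30503 = 30503.00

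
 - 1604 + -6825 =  - 8429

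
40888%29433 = 11455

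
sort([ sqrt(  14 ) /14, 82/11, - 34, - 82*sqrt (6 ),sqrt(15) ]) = [ - 82*sqrt (6),-34,sqrt(14 )/14,  sqrt(15),82/11]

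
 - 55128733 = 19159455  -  74288188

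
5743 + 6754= 12497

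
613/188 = 613/188 = 3.26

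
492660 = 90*5474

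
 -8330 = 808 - 9138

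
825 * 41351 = 34114575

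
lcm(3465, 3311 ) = 148995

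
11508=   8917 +2591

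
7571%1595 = 1191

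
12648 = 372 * 34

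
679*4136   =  2808344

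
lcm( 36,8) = 72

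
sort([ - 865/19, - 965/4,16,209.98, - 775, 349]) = [ - 775, - 965/4, - 865/19, 16, 209.98,349 ]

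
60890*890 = 54192100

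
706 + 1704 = 2410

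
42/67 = 42/67= 0.63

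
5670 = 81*70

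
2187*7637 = 16702119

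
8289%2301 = 1386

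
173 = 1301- 1128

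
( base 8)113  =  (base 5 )300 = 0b1001011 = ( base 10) 75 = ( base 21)3C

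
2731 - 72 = 2659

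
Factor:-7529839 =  - 1667^1* 4517^1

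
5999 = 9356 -3357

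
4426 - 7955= - 3529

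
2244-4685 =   -  2441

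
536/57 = 536/57  =  9.40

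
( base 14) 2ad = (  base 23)10g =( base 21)14K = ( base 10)545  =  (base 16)221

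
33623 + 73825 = 107448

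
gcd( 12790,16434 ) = 2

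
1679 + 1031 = 2710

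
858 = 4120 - 3262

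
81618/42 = 13603/7 = 1943.29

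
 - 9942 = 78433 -88375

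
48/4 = 12 = 12.00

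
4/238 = 2/119 = 0.02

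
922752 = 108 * 8544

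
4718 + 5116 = 9834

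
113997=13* 8769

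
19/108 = 19/108 = 0.18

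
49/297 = 49/297 = 0.16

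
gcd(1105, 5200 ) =65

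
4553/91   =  50 + 3/91 = 50.03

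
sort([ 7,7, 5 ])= [ 5,7,7]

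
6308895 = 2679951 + 3628944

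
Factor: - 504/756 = -2/3 = - 2^1*3^( - 1)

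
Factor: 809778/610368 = 467/352 = 2^( - 5) * 11^(  -  1)*467^1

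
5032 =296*17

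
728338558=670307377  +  58031181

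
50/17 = 2 + 16/17=2.94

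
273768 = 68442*4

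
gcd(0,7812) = 7812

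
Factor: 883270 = 2^1*5^1*88327^1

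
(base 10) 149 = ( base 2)10010101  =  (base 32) 4l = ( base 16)95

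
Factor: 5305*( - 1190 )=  - 6312950= - 2^1 *5^2*7^1* 17^1*1061^1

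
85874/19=85874/19 = 4519.68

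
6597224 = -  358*( - 18428)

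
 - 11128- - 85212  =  74084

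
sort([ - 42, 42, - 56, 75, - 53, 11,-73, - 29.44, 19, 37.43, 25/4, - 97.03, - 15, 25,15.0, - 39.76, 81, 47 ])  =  [ - 97.03, - 73, -56, - 53,-42, - 39.76,  -  29.44, - 15, 25/4,11, 15.0, 19 , 25, 37.43, 42 , 47, 75, 81]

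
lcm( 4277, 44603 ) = 312221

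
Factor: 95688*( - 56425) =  - 2^3*3^3*5^2*37^1 * 61^1 * 443^1=- 5399195400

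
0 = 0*283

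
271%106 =59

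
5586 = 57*98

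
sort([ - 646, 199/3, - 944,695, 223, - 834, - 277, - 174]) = [ - 944,- 834, -646, - 277, - 174,199/3, 223, 695 ] 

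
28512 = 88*324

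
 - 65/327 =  - 1+262/327=- 0.20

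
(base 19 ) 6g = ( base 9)154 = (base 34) 3S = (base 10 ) 130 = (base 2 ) 10000010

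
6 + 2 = 8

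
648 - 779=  - 131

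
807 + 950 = 1757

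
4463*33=147279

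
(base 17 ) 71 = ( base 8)170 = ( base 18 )6c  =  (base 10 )120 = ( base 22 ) 5A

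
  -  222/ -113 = 222/113 = 1.96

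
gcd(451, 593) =1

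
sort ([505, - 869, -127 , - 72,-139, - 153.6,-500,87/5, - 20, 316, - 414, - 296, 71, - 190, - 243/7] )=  [ - 869, - 500, - 414, - 296, - 190, - 153.6, - 139, - 127,-72, - 243/7,-20,87/5, 71, 316, 505 ]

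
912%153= 147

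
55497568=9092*6104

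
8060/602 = 13 + 117/301 = 13.39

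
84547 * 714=60366558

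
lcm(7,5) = 35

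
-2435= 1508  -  3943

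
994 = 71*14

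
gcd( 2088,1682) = 58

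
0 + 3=3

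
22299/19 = 1173 + 12/19 = 1173.63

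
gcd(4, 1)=1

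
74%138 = 74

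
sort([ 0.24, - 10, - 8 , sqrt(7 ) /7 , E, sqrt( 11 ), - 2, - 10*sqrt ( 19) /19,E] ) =[-10, - 8 , - 10*sqrt( 19 ) /19 , - 2, 0.24,sqrt(7)/7,  E , E,  sqrt (11 )]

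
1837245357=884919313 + 952326044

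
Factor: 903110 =2^1*5^1 * 13^1*6947^1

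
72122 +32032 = 104154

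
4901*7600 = 37247600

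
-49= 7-56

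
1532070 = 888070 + 644000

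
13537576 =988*13702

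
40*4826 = 193040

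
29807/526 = 56 +351/526 = 56.67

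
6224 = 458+5766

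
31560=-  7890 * ( - 4)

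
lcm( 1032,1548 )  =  3096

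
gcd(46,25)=1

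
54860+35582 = 90442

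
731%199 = 134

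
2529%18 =9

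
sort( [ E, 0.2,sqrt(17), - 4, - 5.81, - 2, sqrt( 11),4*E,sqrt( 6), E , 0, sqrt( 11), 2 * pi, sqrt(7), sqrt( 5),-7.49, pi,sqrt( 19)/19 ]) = [-7.49, - 5.81, - 4,  -  2, 0, 0.2,sqrt ( 19 )/19,sqrt(5), sqrt(6),sqrt(  7), E, E,pi , sqrt(11), sqrt (11 ), sqrt(17 ),2*pi, 4*E ]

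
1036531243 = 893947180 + 142584063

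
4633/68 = 68 + 9/68 = 68.13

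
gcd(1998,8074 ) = 2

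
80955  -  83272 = -2317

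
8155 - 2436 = 5719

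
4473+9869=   14342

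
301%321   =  301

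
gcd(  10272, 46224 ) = 5136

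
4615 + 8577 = 13192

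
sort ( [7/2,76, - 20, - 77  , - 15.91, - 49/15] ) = [-77,  -  20 , - 15.91, - 49/15, 7/2 , 76] 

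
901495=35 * 25757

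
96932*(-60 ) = - 5815920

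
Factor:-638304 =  - 2^5*3^1*61^1 *109^1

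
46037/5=46037/5 = 9207.40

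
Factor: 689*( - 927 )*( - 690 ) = 440705070=2^1*3^3*5^1*13^1*23^1 * 53^1*103^1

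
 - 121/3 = -41 + 2/3 = - 40.33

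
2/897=2/897  =  0.00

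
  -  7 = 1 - 8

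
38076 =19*2004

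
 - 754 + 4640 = 3886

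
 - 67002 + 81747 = 14745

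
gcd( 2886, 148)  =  74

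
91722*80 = 7337760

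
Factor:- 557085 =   -  3^1 * 5^1*37139^1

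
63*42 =2646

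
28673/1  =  28673 = 28673.00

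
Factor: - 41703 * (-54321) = 3^2*19^1*953^1 * 13901^1 = 2265348663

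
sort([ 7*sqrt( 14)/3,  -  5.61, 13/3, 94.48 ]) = [ - 5.61, 13/3 , 7 * sqrt(14)/3, 94.48]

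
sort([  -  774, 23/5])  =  [ - 774,23/5]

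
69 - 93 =-24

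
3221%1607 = 7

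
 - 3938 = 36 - 3974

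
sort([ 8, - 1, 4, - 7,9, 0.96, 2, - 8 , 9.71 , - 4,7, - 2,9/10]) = [ - 8, - 7, - 4, - 2,  -  1, 9/10, 0.96, 2 , 4  ,  7, 8, 9 , 9.71]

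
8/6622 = 4/3311 = 0.00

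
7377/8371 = 7377/8371 =0.88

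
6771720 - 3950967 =2820753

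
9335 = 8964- - 371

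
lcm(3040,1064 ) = 21280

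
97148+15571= 112719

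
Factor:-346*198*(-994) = 68096952  =  2^3*3^2 * 7^1*11^1*71^1*173^1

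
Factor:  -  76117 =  - 103^1 *739^1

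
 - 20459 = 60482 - 80941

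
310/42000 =31/4200 = 0.01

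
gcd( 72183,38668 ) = 1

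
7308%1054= 984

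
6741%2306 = 2129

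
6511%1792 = 1135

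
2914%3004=2914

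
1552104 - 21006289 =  - 19454185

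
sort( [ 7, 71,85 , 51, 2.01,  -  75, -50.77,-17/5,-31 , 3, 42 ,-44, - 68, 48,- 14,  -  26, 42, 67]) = [-75,-68,-50.77 ,  -  44, - 31, - 26,-14, - 17/5, 2.01,3 , 7, 42,42, 48,51, 67, 71, 85 ] 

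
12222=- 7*( - 1746)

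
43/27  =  43/27 = 1.59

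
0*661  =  0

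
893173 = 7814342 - 6921169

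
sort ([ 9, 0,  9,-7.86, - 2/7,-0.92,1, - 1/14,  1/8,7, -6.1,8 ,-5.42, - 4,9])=[  -  7.86, - 6.1,-5.42,-4  ,- 0.92, - 2/7, - 1/14,0,1/8,1,7,  8,9, 9,9]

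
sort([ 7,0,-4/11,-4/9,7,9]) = [ - 4/9, - 4/11,0, 7,7,9]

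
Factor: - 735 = -3^1 * 5^1*7^2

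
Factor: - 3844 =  -2^2 * 31^2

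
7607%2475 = 182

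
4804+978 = 5782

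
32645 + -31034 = 1611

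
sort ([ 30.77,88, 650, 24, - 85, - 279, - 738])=[ - 738, - 279, - 85, 24,  30.77,88,650 ]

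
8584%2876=2832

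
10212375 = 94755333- 84542958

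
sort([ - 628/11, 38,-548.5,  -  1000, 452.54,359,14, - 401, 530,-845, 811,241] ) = [-1000, - 845, - 548.5,- 401, - 628/11,14,38, 241, 359,452.54,530,811]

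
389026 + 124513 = 513539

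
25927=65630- 39703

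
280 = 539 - 259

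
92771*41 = 3803611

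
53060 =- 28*(  -  1895)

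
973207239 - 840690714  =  132516525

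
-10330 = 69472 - 79802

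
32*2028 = 64896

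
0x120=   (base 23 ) CC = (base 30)9I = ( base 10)288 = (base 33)8o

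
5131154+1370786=6501940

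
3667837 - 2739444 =928393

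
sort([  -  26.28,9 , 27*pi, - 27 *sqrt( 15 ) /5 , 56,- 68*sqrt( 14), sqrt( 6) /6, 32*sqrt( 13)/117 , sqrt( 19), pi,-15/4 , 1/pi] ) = [ - 68*sqrt (14 ) , - 26.28, - 27* sqrt( 15) /5, - 15/4, 1/pi, sqrt(6 ) /6 , 32*sqrt( 13)/117, pi,  sqrt( 19 ) , 9, 56, 27*pi] 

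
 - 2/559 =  - 1+557/559 = - 0.00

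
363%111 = 30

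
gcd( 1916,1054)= 2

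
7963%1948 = 171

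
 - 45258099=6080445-51338544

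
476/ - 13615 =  - 1  +  1877/1945 = -  0.03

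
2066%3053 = 2066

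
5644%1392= 76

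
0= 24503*0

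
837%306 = 225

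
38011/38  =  38011/38 = 1000.29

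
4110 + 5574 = 9684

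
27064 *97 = 2625208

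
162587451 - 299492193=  - 136904742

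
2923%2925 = 2923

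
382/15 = 382/15 = 25.47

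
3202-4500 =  - 1298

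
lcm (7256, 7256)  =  7256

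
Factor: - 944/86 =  - 2^3*43^ (-1)* 59^1 = - 472/43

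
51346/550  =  25673/275 = 93.36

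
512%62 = 16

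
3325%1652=21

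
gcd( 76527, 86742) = 9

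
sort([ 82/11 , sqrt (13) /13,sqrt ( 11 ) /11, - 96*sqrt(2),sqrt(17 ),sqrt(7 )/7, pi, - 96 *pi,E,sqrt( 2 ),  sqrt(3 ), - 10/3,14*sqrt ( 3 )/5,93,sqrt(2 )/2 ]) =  [ - 96 *pi,-96*sqrt (2), - 10/3, sqrt(13 )/13, sqrt(11) /11 , sqrt(7)/7,sqrt(2 )/2,sqrt(2 ),sqrt(3), E, pi,sqrt (17 ),14*sqrt(3) /5,82/11 , 93 ] 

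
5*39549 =197745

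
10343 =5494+4849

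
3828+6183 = 10011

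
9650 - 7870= 1780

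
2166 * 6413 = 13890558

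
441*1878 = 828198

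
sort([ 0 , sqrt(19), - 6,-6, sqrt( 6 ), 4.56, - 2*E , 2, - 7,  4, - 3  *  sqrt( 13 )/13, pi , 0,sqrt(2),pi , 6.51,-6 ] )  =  [ - 7 ,  -  6, -6, - 6, - 2*E, - 3*sqrt ( 13 ) /13, 0,0 , sqrt( 2 ),  2, sqrt( 6) , pi,  pi, 4 , sqrt(19) , 4.56, 6.51 ] 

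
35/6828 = 35/6828 = 0.01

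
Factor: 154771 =37^1*47^1*89^1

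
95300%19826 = 15996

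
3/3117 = 1/1039=0.00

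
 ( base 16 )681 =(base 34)1ex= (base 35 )1ck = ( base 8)3201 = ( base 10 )1665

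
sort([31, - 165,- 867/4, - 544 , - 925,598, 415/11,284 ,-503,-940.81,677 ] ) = [ - 940.81, - 925, - 544, -503,-867/4, - 165,31, 415/11,  284,598,677 ]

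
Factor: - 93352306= - 2^1 * 67^1*696659^1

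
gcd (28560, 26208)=336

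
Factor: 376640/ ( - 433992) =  - 2^3*3^( - 1)*5^1*11^1*13^ ( - 2) = - 440/507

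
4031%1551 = 929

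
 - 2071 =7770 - 9841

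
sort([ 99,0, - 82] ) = [ - 82,0, 99 ] 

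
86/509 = 86/509  =  0.17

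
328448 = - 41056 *(-8)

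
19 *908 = 17252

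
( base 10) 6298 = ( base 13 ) 2B36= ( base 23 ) BKJ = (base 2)1100010011010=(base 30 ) 6TS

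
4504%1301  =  601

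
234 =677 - 443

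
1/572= 1/572=0.00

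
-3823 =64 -3887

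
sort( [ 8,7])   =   [7,  8]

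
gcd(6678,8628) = 6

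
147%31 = 23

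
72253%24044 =121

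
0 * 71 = 0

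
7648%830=178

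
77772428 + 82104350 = 159876778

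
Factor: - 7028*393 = - 2762004 = - 2^2*3^1 * 7^1*131^1*251^1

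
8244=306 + 7938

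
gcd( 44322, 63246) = 498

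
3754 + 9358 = 13112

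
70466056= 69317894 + 1148162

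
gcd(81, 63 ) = 9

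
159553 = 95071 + 64482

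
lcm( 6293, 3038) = 88102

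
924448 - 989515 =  - 65067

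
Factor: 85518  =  2^1*3^2*4751^1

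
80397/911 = 80397/911=88.25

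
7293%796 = 129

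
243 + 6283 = 6526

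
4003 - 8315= -4312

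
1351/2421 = 1351/2421 = 0.56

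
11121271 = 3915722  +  7205549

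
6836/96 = 1709/24  =  71.21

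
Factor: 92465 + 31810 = 124275 = 3^1*5^2*1657^1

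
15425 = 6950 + 8475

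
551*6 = 3306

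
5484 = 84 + 5400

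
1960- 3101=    - 1141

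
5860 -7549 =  - 1689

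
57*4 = 228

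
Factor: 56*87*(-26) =-126672 = - 2^4*3^1*7^1*13^1*29^1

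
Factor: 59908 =2^2*17^1*881^1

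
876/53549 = 876/53549 = 0.02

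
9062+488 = 9550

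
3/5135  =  3/5135  =  0.00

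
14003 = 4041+9962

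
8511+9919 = 18430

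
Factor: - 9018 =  - 2^1*3^3*167^1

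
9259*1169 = 10823771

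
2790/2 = 1395 = 1395.00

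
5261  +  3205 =8466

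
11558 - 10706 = 852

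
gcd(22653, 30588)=3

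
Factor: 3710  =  2^1 * 5^1*7^1*53^1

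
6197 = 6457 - 260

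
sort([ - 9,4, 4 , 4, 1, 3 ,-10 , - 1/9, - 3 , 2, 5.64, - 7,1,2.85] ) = [  -  10 , - 9, - 7,-3, - 1/9 , 1, 1, 2 , 2.85, 3,4,4, 4,5.64] 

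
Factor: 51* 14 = 2^1 * 3^1*7^1*17^1 =714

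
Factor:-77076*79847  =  - 6154287372 = - 2^2 * 3^2*2141^1 *79847^1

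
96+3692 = 3788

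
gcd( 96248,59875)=1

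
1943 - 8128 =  - 6185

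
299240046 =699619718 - 400379672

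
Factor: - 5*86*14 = -2^2 * 5^1*7^1 *43^1 = - 6020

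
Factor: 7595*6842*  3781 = 196479627190=2^1*5^1 *7^2* 11^1*19^1*31^1 * 199^1*311^1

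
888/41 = 21 + 27/41 = 21.66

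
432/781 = 432/781  =  0.55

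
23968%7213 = 2329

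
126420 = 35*3612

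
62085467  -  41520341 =20565126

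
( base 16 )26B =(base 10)619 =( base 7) 1543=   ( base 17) 227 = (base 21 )18A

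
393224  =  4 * 98306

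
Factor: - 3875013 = -3^3*143519^1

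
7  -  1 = 6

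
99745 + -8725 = 91020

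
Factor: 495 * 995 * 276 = 135936900=2^2 * 3^3* 5^2 * 11^1 * 23^1*199^1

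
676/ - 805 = - 676/805 =- 0.84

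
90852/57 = 30284/19 = 1593.89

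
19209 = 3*6403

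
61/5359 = 61/5359  =  0.01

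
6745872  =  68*99204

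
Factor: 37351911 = 3^1*79^1*173^1 * 911^1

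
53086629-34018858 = 19067771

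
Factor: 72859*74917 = 19^1*3943^1*72859^1 = 5458377703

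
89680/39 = 89680/39  =  2299.49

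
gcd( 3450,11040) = 690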